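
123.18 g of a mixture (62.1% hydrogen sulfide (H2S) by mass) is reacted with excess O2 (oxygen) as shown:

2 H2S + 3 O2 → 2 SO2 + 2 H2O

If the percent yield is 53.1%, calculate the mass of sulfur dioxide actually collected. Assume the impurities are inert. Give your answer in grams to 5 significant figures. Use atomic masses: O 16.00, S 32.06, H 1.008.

Pure H2S available = 123.18 g × 0.621 = 76.4948 g.
M(H2S) = 2(1.008) + 32.06 = 34.076 g/mol.
M(SO2) = 32.06 + 2(16.00) = 64.06 g/mol.
n(H2S) = 76.4948 g / 34.076 g/mol = 2.24483 mol.
From the equation the H2S:SO2 mole ratio is 2:2, so n(SO2) = 2.24483 × 2/2 = 2.24483 mol.
Mass of SO2 = 2.24483 mol × 64.06 g/mol = 143.804 g.
Actual mass collected = 143.804 g × 0.531 = 76.3598 g.

76.360 g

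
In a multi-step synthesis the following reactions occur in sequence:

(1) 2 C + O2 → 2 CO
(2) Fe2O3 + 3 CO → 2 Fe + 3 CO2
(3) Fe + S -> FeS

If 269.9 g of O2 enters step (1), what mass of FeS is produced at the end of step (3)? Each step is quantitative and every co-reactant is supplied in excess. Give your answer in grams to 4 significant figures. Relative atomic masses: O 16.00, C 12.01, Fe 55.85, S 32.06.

M(O2) = 2(16.00) = 32.00 g/mol.
M(FeS) = 55.85 + 32.06 = 87.91 g/mol.
n(O2) = 269.9 / 32.00 = 8.4344 mol.
Reaction (1): O2→CO ratio 1:2 ⇒ n(CO) = 16.869 mol.
Reaction (2): CO→Fe ratio 3:2 ⇒ n(Fe) = 11.246 mol.
Reaction (3): Fe→FeS ratio 1:1 ⇒ n(FeS) = 11.246 mol.
Mass of FeS = 11.246 × 87.91 = 988.62 g.

988.6 g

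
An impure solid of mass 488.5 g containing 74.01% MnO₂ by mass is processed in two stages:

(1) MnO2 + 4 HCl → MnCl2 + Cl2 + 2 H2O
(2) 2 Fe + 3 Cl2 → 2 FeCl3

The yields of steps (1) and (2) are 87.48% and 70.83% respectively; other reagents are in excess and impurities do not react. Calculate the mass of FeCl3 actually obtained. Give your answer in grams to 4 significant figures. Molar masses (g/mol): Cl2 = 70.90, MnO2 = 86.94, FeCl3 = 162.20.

Pure MnO2 = 488.5 × 0.7401 = 361.54 g.
n(MnO2) = 361.54 / 86.94 = 4.1585 mol.
Step 1 (MnO2:Cl2 = 1:1): theoretical n(Cl2) = 4.1585 mol; at 87.48% yield, n(Cl2) = 3.6378 mol.
Step 2 (Cl2:FeCl3 = 3:2): theoretical n(FeCl3) = 2.4252 mol, so theoretical mass = 2.4252 × 162.20 = 393.37 g.
At 70.83% yield, actual mass of FeCl3 = 393.37 × 0.7083 = 278.63 g.

278.6 g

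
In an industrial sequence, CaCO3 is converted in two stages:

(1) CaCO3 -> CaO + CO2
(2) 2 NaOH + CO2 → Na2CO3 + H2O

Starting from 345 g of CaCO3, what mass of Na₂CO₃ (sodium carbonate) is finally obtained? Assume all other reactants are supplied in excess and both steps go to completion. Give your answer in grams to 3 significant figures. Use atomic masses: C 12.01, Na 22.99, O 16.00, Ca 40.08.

365 g

M(CaCO3) = 40.08 + 12.01 + 3(16.00) = 100.09 g/mol.
M(Na2CO3) = 2(22.99) + 12.01 + 3(16.00) = 105.99 g/mol.
n(CaCO3) = 345.0 / 100.09 = 3.447 mol.
Step 1 gives a 1:1 ratio of CaCO3 to CO2, so n(CO2) = 3.447 mol.
In step 2 the CO2:Na2CO3 ratio is 1:1, so n(Na2CO3) = 3.447 mol.
Mass of Na2CO3 = 3.447 × 105.99 = 365.3 g.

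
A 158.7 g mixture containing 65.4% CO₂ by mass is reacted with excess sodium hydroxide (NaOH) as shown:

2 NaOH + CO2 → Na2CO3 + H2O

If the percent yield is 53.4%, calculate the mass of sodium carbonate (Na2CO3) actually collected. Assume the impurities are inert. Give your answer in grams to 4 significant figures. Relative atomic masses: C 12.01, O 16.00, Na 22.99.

133.5 g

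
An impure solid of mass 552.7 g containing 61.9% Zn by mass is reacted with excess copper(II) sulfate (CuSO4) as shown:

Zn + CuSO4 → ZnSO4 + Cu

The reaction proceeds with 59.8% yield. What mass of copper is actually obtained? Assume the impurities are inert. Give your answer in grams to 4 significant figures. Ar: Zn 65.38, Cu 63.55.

Pure Zn available = 552.7 g × 0.619 = 342.12 g.
M(Zn) = 65.38 g/mol.
M(Cu) = 63.55 g/mol.
n(Zn) = 342.12 g / 65.38 g/mol = 5.2328 mol.
From the equation the Zn:Cu mole ratio is 1:1, so n(Cu) = 5.2328 × 1/1 = 5.2328 mol.
Mass of Cu = 5.2328 mol × 63.55 g/mol = 332.55 g.
Actual mass collected = 332.55 g × 0.598 = 198.86 g.

198.9 g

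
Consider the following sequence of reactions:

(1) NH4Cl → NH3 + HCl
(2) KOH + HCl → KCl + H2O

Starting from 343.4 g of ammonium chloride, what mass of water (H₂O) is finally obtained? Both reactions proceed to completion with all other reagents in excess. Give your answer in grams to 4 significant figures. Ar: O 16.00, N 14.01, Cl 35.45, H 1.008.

115.7 g

M(NH4Cl) = 14.01 + 4(1.008) + 35.45 = 53.492 g/mol.
M(H2O) = 2(1.008) + 16.00 = 18.016 g/mol.
n(NH4Cl) = 343.40 / 53.492 = 6.4197 mol.
Step 1 gives a 1:1 ratio of NH4Cl to HCl, so n(HCl) = 6.4197 mol.
In step 2 the HCl:H2O ratio is 1:1, so n(H2O) = 6.4197 mol.
Mass of H2O = 6.4197 × 18.016 = 115.66 g.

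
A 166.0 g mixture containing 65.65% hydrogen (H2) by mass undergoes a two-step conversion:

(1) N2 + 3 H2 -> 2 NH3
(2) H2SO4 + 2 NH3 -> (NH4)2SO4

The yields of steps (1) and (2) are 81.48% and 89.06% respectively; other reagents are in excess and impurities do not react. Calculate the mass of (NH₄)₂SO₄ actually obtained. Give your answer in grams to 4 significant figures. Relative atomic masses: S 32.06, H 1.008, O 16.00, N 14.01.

Pure H2 = 166.0 × 0.6565 = 108.98 g.
M(H2) = 2(1.008) = 2.016 g/mol.
M((NH4)2SO4) = 2(14.01) + 8(1.008) + 32.06 + 4(16.00) = 132.144 g/mol.
n(H2) = 108.98 / 2.016 = 54.057 mol.
Step 1 (H2:NH3 = 3:2): theoretical n(NH3) = 36.038 mol; at 81.48% yield, n(NH3) = 29.364 mol.
Step 2 (NH3:(NH4)2SO4 = 2:1): theoretical n((NH4)2SO4) = 14.682 mol, so theoretical mass = 14.682 × 132.144 = 1940.1 g.
At 89.06% yield, actual mass of (NH4)2SO4 = 1940.1 × 0.8906 = 1727.9 g.

1728 g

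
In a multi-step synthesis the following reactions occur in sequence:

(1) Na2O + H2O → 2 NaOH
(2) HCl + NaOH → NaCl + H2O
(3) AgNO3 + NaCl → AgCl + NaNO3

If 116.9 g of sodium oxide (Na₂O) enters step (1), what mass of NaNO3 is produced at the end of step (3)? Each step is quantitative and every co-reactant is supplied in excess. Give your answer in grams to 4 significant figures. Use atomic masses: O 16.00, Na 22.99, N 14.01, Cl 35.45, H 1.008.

320.6 g

M(Na2O) = 2(22.99) + 16.00 = 61.98 g/mol.
M(NaNO3) = 22.99 + 14.01 + 3(16.00) = 85.00 g/mol.
n(Na2O) = 116.9 / 61.98 = 1.8861 mol.
Reaction (1): Na2O→NaOH ratio 1:2 ⇒ n(NaOH) = 3.7722 mol.
Reaction (2): NaOH→NaCl ratio 1:1 ⇒ n(NaCl) = 3.7722 mol.
Reaction (3): NaCl→NaNO3 ratio 1:1 ⇒ n(NaNO3) = 3.7722 mol.
Mass of NaNO3 = 3.7722 × 85.00 = 320.64 g.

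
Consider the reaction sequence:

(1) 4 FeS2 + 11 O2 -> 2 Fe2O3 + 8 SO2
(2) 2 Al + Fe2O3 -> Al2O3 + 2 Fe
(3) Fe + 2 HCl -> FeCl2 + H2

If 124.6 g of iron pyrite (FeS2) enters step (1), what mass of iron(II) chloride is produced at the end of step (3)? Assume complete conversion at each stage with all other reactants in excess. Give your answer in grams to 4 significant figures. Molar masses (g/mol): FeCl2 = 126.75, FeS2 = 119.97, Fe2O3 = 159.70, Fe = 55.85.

131.6 g

n(FeS2) = 124.6 / 119.97 = 1.0386 mol.
Reaction (1): FeS2→Fe2O3 ratio 4:2 ⇒ n(Fe2O3) = 0.51930 mol.
Reaction (2): Fe2O3→Fe ratio 1:2 ⇒ n(Fe) = 1.0386 mol.
Reaction (3): Fe→FeCl2 ratio 1:1 ⇒ n(FeCl2) = 1.0386 mol.
Mass of FeCl2 = 1.0386 × 126.75 = 131.64 g.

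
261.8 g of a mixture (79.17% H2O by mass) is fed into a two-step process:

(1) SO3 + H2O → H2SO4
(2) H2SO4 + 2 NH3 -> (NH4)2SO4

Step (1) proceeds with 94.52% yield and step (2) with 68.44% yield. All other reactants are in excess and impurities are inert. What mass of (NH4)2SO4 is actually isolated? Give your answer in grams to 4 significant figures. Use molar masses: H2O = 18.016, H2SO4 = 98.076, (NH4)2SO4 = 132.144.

Pure H2O = 261.8 × 0.7917 = 207.27 g.
n(H2O) = 207.27 / 18.016 = 11.505 mol.
Step 1 (H2O:H2SO4 = 1:1): theoretical n(H2SO4) = 11.505 mol; at 94.52% yield, n(H2SO4) = 10.874 mol.
Step 2 (H2SO4:(NH4)2SO4 = 1:1): theoretical n((NH4)2SO4) = 10.874 mol, so theoretical mass = 10.874 × 132.144 = 1437.0 g.
At 68.44% yield, actual mass of (NH4)2SO4 = 1437.0 × 0.6844 = 983.45 g.

983.5 g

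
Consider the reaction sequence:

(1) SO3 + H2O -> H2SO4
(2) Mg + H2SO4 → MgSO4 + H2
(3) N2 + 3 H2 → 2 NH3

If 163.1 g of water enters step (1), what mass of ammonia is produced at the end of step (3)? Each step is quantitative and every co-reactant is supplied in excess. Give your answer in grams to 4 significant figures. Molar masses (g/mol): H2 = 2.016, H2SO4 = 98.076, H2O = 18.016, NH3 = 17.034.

n(H2O) = 163.1 / 18.016 = 9.0531 mol.
Reaction (1): H2O→H2SO4 ratio 1:1 ⇒ n(H2SO4) = 9.0531 mol.
Reaction (2): H2SO4→H2 ratio 1:1 ⇒ n(H2) = 9.0531 mol.
Reaction (3): H2→NH3 ratio 3:2 ⇒ n(NH3) = 6.0354 mol.
Mass of NH3 = 6.0354 × 17.034 = 102.81 g.

102.8 g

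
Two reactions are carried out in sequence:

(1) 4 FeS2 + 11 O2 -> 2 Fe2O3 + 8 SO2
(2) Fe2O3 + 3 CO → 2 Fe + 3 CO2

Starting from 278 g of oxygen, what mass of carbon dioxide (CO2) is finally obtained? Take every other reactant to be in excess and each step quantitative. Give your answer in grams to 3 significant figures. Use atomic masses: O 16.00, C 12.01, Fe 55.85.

209 g

M(O2) = 2(16.00) = 32.00 g/mol.
M(CO2) = 12.01 + 2(16.00) = 44.01 g/mol.
n(O2) = 278.0 / 32.00 = 8.688 mol.
Step 1 gives a 11:2 ratio of O2 to Fe2O3, so n(Fe2O3) = 1.580 mol.
In step 2 the Fe2O3:CO2 ratio is 1:3, so n(CO2) = 4.739 mol.
Mass of CO2 = 4.739 × 44.01 = 208.5 g.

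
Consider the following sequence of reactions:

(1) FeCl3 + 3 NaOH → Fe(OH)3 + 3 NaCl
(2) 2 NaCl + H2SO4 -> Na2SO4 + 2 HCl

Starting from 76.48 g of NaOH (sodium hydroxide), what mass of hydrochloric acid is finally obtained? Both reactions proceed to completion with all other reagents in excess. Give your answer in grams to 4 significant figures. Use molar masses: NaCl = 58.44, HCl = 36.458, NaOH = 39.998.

n(NaOH) = 76.480 / 39.998 = 1.9121 mol.
Step 1 gives a 3:3 ratio of NaOH to NaCl, so n(NaCl) = 1.9121 mol.
In step 2 the NaCl:HCl ratio is 2:2, so n(HCl) = 1.9121 mol.
Mass of HCl = 1.9121 × 36.458 = 69.711 g.

69.71 g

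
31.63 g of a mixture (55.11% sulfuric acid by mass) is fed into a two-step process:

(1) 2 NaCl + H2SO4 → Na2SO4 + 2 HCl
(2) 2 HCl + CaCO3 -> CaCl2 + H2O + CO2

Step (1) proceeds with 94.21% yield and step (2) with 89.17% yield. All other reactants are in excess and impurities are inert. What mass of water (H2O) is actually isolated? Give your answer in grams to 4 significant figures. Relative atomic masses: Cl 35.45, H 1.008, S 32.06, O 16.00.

Pure H2SO4 = 31.63 × 0.5511 = 17.431 g.
M(H2SO4) = 2(1.008) + 32.06 + 4(16.00) = 98.076 g/mol.
M(H2O) = 2(1.008) + 16.00 = 18.016 g/mol.
n(H2SO4) = 17.431 / 98.076 = 0.17773 mol.
Step 1 (H2SO4:HCl = 1:2): theoretical n(HCl) = 0.35547 mol; at 94.21% yield, n(HCl) = 0.33488 mol.
Step 2 (HCl:H2O = 2:1): theoretical n(H2O) = 0.16744 mol, so theoretical mass = 0.16744 × 18.016 = 3.0166 g.
At 89.17% yield, actual mass of H2O = 3.0166 × 0.8917 = 2.6899 g.

2.690 g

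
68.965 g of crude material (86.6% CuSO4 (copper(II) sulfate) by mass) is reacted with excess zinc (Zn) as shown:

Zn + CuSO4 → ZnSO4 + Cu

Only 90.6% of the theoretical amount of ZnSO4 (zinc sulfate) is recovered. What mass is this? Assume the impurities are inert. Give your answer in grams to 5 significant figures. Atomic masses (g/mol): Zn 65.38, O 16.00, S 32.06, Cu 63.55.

Pure CuSO4 available = 68.965 g × 0.866 = 59.7237 g.
M(CuSO4) = 63.55 + 32.06 + 4(16.00) = 159.61 g/mol.
M(ZnSO4) = 65.38 + 32.06 + 4(16.00) = 161.44 g/mol.
n(CuSO4) = 59.7237 g / 159.61 g/mol = 0.374185 mol.
From the equation the CuSO4:ZnSO4 mole ratio is 1:1, so n(ZnSO4) = 0.374185 × 1/1 = 0.374185 mol.
Mass of ZnSO4 = 0.374185 mol × 161.44 g/mol = 60.4084 g.
Actual mass collected = 60.4084 g × 0.906 = 54.7301 g.

54.730 g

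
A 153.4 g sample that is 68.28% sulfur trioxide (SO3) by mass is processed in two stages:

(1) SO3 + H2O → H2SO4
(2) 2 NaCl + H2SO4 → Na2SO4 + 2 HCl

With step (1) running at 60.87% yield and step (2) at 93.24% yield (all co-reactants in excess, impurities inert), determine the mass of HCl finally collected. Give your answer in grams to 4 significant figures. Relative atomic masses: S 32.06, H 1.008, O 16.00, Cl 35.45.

Pure SO3 = 153.4 × 0.6828 = 104.74 g.
M(SO3) = 32.06 + 3(16.00) = 80.06 g/mol.
M(HCl) = 1.008 + 35.45 = 36.458 g/mol.
n(SO3) = 104.74 / 80.06 = 1.3083 mol.
Step 1 (SO3:H2SO4 = 1:1): theoretical n(H2SO4) = 1.3083 mol; at 60.87% yield, n(H2SO4) = 0.79635 mol.
Step 2 (H2SO4:HCl = 1:2): theoretical n(HCl) = 1.5927 mol, so theoretical mass = 1.5927 × 36.458 = 58.067 g.
At 93.24% yield, actual mass of HCl = 58.067 × 0.9324 = 54.142 g.

54.14 g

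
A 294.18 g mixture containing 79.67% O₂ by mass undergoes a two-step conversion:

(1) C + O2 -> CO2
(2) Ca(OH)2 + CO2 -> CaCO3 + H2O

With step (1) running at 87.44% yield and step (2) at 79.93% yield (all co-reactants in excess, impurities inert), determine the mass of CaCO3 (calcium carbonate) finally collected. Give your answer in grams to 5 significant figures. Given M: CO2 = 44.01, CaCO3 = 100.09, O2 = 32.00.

512.35 g

Pure O2 = 294.18 × 0.7967 = 234.373 g.
n(O2) = 234.373 / 32.00 = 7.32416 mol.
Step 1 (O2:CO2 = 1:1): theoretical n(CO2) = 7.32416 mol; at 87.44% yield, n(CO2) = 6.40425 mol.
Step 2 (CO2:CaCO3 = 1:1): theoretical n(CaCO3) = 6.40425 mol, so theoretical mass = 6.40425 × 100.09 = 641.001 g.
At 79.93% yield, actual mass of CaCO3 = 641.001 × 0.7993 = 512.352 g.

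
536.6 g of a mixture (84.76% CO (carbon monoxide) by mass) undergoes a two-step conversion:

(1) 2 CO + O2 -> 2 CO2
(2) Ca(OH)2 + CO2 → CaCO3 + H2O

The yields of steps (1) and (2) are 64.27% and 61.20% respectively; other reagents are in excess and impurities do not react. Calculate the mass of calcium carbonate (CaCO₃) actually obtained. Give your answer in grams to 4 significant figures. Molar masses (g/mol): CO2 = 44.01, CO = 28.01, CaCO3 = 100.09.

Pure CO = 536.6 × 0.8476 = 454.82 g.
n(CO) = 454.82 / 28.01 = 16.238 mol.
Step 1 (CO:CO2 = 2:2): theoretical n(CO2) = 16.238 mol; at 64.27% yield, n(CO2) = 10.436 mol.
Step 2 (CO2:CaCO3 = 1:1): theoretical n(CaCO3) = 10.436 mol, so theoretical mass = 10.436 × 100.09 = 1044.5 g.
At 61.20% yield, actual mass of CaCO3 = 1044.5 × 0.6120 = 639.26 g.

639.3 g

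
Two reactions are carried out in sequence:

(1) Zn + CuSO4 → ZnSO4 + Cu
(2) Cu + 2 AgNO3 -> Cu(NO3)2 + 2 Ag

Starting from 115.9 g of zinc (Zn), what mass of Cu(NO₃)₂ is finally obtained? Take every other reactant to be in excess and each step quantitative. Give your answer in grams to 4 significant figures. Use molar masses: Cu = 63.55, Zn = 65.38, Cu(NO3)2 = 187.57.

332.5 g

n(Zn) = 115.90 / 65.38 = 1.7727 mol.
Step 1 gives a 1:1 ratio of Zn to Cu, so n(Cu) = 1.7727 mol.
In step 2 the Cu:Cu(NO3)2 ratio is 1:1, so n(Cu(NO3)2) = 1.7727 mol.
Mass of Cu(NO3)2 = 1.7727 × 187.57 = 332.51 g.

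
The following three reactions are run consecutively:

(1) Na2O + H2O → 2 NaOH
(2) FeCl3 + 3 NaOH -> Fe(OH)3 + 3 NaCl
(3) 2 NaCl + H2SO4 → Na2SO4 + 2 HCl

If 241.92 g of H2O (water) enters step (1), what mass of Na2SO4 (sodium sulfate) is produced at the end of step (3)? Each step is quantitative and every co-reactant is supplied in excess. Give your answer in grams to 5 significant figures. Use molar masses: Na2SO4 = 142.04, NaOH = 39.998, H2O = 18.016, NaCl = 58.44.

n(H2O) = 241.92 / 18.016 = 13.4281 mol.
Reaction (1): H2O→NaOH ratio 1:2 ⇒ n(NaOH) = 26.8561 mol.
Reaction (2): NaOH→NaCl ratio 3:3 ⇒ n(NaCl) = 26.8561 mol.
Reaction (3): NaCl→Na2SO4 ratio 2:1 ⇒ n(Na2SO4) = 13.4281 mol.
Mass of Na2SO4 = 13.4281 × 142.04 = 1907.32 g.

1907.3 g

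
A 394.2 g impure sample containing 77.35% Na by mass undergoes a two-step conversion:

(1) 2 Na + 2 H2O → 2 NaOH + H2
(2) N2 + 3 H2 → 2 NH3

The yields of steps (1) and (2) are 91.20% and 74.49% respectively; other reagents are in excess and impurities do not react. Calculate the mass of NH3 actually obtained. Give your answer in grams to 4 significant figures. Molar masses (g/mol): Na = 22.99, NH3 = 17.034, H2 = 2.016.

51.16 g

Pure Na = 394.2 × 0.7735 = 304.91 g.
n(Na) = 304.91 / 22.99 = 13.263 mol.
Step 1 (Na:H2 = 2:1): theoretical n(H2) = 6.6314 mol; at 91.20% yield, n(H2) = 6.0479 mol.
Step 2 (H2:NH3 = 3:2): theoretical n(NH3) = 4.0319 mol, so theoretical mass = 4.0319 × 17.034 = 68.680 g.
At 74.49% yield, actual mass of NH3 = 68.680 × 0.7449 = 51.159 g.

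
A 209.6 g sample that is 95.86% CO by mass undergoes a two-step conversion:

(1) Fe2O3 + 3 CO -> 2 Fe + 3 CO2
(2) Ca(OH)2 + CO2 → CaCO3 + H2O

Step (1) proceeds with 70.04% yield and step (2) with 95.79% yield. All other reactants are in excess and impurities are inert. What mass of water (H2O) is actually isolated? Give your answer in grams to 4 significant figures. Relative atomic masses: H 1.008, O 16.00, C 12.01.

Pure CO = 209.6 × 0.9586 = 200.92 g.
M(CO) = 12.01 + 16.00 = 28.01 g/mol.
M(H2O) = 2(1.008) + 16.00 = 18.016 g/mol.
n(CO) = 200.92 / 28.01 = 7.1732 mol.
Step 1 (CO:CO2 = 3:3): theoretical n(CO2) = 7.1732 mol; at 70.04% yield, n(CO2) = 5.0241 mol.
Step 2 (CO2:H2O = 1:1): theoretical n(H2O) = 5.0241 mol, so theoretical mass = 5.0241 × 18.016 = 90.515 g.
At 95.79% yield, actual mass of H2O = 90.515 × 0.9579 = 86.704 g.

86.70 g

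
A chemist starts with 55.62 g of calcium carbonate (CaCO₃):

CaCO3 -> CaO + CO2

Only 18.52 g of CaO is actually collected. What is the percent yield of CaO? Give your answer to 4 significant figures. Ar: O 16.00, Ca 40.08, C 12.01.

59.43 %

M(CaCO3) = 40.08 + 12.01 + 3(16.00) = 100.09 g/mol.
M(CaO) = 40.08 + 16.00 = 56.08 g/mol.
n(CaCO3) = 55.620 g / 100.09 g/mol = 0.55570 mol.
From the equation the CaCO3:CaO mole ratio is 1:1, so n(CaO) = 0.55570 × 1/1 = 0.55570 mol.
Mass of CaO = 0.55570 mol × 56.08 g/mol = 31.164 g.
This is the theoretical yield. Percent yield = 18.52 g / 31.164 g × 100% = 59.428%.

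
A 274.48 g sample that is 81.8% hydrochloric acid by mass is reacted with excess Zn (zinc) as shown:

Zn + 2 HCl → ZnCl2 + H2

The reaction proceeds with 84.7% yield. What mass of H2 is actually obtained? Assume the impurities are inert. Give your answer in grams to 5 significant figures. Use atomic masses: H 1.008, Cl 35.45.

5.2579 g

Pure HCl available = 274.48 g × 0.818 = 224.525 g.
M(HCl) = 1.008 + 35.45 = 36.458 g/mol.
M(H2) = 2(1.008) = 2.016 g/mol.
n(HCl) = 224.525 g / 36.458 g/mol = 6.15845 mol.
From the equation the HCl:H2 mole ratio is 2:1, so n(H2) = 6.15845 × 1/2 = 3.07922 mol.
Mass of H2 = 3.07922 mol × 2.016 g/mol = 6.20771 g.
Actual mass collected = 6.20771 g × 0.847 = 5.25793 g.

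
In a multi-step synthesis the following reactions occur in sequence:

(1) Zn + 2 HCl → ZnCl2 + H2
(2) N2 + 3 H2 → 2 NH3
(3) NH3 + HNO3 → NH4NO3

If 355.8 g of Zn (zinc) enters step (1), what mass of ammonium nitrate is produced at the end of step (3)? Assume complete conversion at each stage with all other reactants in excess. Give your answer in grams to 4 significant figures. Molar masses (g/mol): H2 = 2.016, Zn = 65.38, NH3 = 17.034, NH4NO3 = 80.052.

290.4 g

n(Zn) = 355.8 / 65.38 = 5.4420 mol.
Reaction (1): Zn→H2 ratio 1:1 ⇒ n(H2) = 5.4420 mol.
Reaction (2): H2→NH3 ratio 3:2 ⇒ n(NH3) = 3.6280 mol.
Reaction (3): NH3→NH4NO3 ratio 1:1 ⇒ n(NH4NO3) = 3.6280 mol.
Mass of NH4NO3 = 3.6280 × 80.052 = 290.43 g.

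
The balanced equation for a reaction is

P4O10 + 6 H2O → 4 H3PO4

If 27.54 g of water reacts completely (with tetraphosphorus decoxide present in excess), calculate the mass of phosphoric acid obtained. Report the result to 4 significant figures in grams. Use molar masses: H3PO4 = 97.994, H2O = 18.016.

99.87 g

n(H2O) = 27.540 g / 18.016 g/mol = 1.5286 mol.
From the equation the H2O:H3PO4 mole ratio is 6:4, so n(H3PO4) = 1.5286 × 4/6 = 1.0191 mol.
Mass of H3PO4 = 1.0191 mol × 97.994 g/mol = 99.865 g.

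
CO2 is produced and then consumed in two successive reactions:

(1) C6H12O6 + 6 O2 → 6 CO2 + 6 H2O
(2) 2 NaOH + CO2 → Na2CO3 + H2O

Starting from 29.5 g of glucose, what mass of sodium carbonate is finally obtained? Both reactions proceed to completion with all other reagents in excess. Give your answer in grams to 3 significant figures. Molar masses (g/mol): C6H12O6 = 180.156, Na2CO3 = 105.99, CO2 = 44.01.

104 g

n(C6H12O6) = 29.50 / 180.156 = 0.1637 mol.
Step 1 gives a 1:6 ratio of C6H12O6 to CO2, so n(CO2) = 0.9825 mol.
In step 2 the CO2:Na2CO3 ratio is 1:1, so n(Na2CO3) = 0.9825 mol.
Mass of Na2CO3 = 0.9825 × 105.99 = 104.1 g.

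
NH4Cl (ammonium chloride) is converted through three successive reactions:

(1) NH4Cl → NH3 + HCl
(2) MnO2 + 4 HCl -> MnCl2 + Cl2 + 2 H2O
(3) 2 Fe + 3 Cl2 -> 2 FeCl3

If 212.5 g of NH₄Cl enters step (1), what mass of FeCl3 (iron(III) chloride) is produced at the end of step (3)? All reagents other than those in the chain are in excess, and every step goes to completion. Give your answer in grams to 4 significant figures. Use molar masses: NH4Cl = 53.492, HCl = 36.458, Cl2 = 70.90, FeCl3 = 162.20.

107.4 g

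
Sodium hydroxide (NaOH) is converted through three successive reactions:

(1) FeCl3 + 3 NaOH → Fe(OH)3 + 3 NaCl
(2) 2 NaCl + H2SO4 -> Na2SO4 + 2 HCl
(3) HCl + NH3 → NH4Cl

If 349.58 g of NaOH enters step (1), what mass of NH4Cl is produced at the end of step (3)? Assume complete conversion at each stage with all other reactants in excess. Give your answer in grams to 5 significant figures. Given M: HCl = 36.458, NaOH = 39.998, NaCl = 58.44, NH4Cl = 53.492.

n(NaOH) = 349.58 / 39.998 = 8.73994 mol.
Reaction (1): NaOH→NaCl ratio 3:3 ⇒ n(NaCl) = 8.73994 mol.
Reaction (2): NaCl→HCl ratio 2:2 ⇒ n(HCl) = 8.73994 mol.
Reaction (3): HCl→NH4Cl ratio 1:1 ⇒ n(NH4Cl) = 8.73994 mol.
Mass of NH4Cl = 8.73994 × 53.492 = 467.517 g.

467.52 g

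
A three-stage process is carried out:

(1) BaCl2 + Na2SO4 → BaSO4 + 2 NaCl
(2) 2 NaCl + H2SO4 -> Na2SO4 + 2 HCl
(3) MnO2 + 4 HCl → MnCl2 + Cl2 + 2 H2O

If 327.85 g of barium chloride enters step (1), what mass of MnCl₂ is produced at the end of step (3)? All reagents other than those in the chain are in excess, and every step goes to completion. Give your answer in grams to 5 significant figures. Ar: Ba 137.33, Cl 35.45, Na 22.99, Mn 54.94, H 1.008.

99.065 g

M(BaCl2) = 137.33 + 2(35.45) = 208.23 g/mol.
M(MnCl2) = 54.94 + 2(35.45) = 125.84 g/mol.
n(BaCl2) = 327.85 / 208.23 = 1.57446 mol.
Reaction (1): BaCl2→NaCl ratio 1:2 ⇒ n(NaCl) = 3.14892 mol.
Reaction (2): NaCl→HCl ratio 2:2 ⇒ n(HCl) = 3.14892 mol.
Reaction (3): HCl→MnCl2 ratio 4:1 ⇒ n(MnCl2) = 0.787230 mol.
Mass of MnCl2 = 0.787230 × 125.84 = 99.0651 g.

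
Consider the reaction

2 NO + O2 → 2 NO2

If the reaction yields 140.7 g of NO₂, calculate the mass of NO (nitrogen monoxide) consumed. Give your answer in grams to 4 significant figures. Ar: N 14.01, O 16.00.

M(NO2) = 14.01 + 2(16.00) = 46.01 g/mol.
M(NO) = 14.01 + 16.00 = 30.01 g/mol.
n(NO2) = 140.70 g / 46.01 g/mol = 3.0580 mol.
From the equation the NO2:NO mole ratio is 2:2, so n(NO) = 3.0580 × 2/2 = 3.0580 mol.
Mass of NO = 3.0580 mol × 30.01 g/mol = 91.772 g.

91.77 g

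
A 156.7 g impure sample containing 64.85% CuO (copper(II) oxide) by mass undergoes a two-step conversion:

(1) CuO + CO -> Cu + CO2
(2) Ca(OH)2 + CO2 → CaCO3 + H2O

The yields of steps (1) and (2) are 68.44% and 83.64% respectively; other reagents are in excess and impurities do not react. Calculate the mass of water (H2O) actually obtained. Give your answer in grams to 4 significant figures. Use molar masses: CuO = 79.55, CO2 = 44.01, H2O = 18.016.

Pure CuO = 156.7 × 0.6485 = 101.62 g.
n(CuO) = 101.62 / 79.55 = 1.2774 mol.
Step 1 (CuO:CO2 = 1:1): theoretical n(CO2) = 1.2774 mol; at 68.44% yield, n(CO2) = 0.87428 mol.
Step 2 (CO2:H2O = 1:1): theoretical n(H2O) = 0.87428 mol, so theoretical mass = 0.87428 × 18.016 = 15.751 g.
At 83.64% yield, actual mass of H2O = 15.751 × 0.8364 = 13.174 g.

13.17 g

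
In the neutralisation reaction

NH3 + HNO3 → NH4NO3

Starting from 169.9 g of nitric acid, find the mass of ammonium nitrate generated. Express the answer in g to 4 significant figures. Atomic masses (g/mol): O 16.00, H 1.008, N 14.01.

215.8 g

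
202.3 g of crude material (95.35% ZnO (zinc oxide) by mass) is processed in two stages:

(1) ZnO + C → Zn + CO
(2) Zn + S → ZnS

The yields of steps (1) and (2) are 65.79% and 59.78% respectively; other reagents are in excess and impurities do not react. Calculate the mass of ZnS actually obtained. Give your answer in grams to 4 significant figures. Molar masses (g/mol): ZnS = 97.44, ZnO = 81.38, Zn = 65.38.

90.83 g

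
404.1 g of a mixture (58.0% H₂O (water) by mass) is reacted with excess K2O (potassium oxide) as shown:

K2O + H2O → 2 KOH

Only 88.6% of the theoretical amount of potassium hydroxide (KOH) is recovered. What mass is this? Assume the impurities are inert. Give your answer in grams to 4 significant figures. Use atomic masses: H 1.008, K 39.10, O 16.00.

Pure H2O available = 404.1 g × 0.580 = 234.38 g.
M(H2O) = 2(1.008) + 16.00 = 18.016 g/mol.
M(KOH) = 39.10 + 16.00 + 1.008 = 56.108 g/mol.
n(H2O) = 234.38 g / 18.016 g/mol = 13.009 mol.
From the equation the H2O:KOH mole ratio is 1:2, so n(KOH) = 13.009 × 2/1 = 26.019 mol.
Mass of KOH = 26.019 mol × 56.108 g/mol = 1459.9 g.
Actual mass collected = 1459.9 g × 0.886 = 1293.4 g.

1293 g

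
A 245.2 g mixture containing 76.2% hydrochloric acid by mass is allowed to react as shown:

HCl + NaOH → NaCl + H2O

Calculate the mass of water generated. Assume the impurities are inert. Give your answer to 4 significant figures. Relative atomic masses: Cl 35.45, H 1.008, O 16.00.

92.33 g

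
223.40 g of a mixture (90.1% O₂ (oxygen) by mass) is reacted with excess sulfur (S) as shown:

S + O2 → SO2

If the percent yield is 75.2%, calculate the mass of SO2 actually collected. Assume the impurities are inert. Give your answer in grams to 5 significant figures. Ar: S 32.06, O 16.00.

303.01 g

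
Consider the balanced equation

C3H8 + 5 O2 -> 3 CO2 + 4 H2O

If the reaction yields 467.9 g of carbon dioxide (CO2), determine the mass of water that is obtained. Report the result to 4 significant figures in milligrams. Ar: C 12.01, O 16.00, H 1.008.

M(CO2) = 12.01 + 2(16.00) = 44.01 g/mol.
M(H2O) = 2(1.008) + 16.00 = 18.016 g/mol.
n(CO2) = 467.90 g / 44.01 g/mol = 10.632 mol.
From the equation the CO2:H2O mole ratio is 3:4, so n(H2O) = 10.632 × 4/3 = 14.176 mol.
Mass of H2O = 14.176 mol × 18.016 g/mol = 255.39 g.
Converting to mg: 255.39 g = 255400 mg.

255400 mg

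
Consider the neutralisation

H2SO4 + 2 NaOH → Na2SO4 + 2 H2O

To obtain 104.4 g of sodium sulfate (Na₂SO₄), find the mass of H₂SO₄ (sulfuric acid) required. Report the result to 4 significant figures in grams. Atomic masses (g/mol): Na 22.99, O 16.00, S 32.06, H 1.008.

M(Na2SO4) = 2(22.99) + 32.06 + 4(16.00) = 142.04 g/mol.
M(H2SO4) = 2(1.008) + 32.06 + 4(16.00) = 98.076 g/mol.
n(Na2SO4) = 104.40 g / 142.04 g/mol = 0.73500 mol.
From the equation the Na2SO4:H2SO4 mole ratio is 1:1, so n(H2SO4) = 0.73500 × 1/1 = 0.73500 mol.
Mass of H2SO4 = 0.73500 mol × 98.076 g/mol = 72.086 g.

72.09 g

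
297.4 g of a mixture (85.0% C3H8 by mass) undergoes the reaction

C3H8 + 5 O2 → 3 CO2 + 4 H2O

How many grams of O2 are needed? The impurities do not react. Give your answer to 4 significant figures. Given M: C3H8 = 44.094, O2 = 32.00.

917.3 g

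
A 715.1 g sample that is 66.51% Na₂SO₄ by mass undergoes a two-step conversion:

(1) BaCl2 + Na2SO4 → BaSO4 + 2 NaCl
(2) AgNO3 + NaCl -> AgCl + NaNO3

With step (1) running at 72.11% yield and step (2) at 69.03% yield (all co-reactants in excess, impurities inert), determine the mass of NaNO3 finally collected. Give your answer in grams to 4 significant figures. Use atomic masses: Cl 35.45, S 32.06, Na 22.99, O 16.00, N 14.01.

283.4 g

Pure Na2SO4 = 715.1 × 0.6651 = 475.61 g.
M(Na2SO4) = 2(22.99) + 32.06 + 4(16.00) = 142.04 g/mol.
M(NaNO3) = 22.99 + 14.01 + 3(16.00) = 85.00 g/mol.
n(Na2SO4) = 475.61 / 142.04 = 3.3484 mol.
Step 1 (Na2SO4:NaCl = 1:2): theoretical n(NaCl) = 6.6969 mol; at 72.11% yield, n(NaCl) = 4.8291 mol.
Step 2 (NaCl:NaNO3 = 1:1): theoretical n(NaNO3) = 4.8291 mol, so theoretical mass = 4.8291 × 85.00 = 410.48 g.
At 69.03% yield, actual mass of NaNO3 = 410.48 × 0.6903 = 283.35 g.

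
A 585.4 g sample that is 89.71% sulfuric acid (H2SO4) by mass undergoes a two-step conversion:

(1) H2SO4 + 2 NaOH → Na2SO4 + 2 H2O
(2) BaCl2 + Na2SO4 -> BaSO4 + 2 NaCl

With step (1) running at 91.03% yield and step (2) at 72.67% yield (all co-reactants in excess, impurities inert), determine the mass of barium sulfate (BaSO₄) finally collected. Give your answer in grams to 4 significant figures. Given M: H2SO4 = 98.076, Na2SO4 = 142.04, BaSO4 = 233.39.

Pure H2SO4 = 585.4 × 0.8971 = 525.16 g.
n(H2SO4) = 525.16 / 98.076 = 5.3546 mol.
Step 1 (H2SO4:Na2SO4 = 1:1): theoretical n(Na2SO4) = 5.3546 mol; at 91.03% yield, n(Na2SO4) = 4.8743 mol.
Step 2 (Na2SO4:BaSO4 = 1:1): theoretical n(BaSO4) = 4.8743 mol, so theoretical mass = 4.8743 × 233.39 = 1137.6 g.
At 72.67% yield, actual mass of BaSO4 = 1137.6 × 0.7267 = 826.71 g.

826.7 g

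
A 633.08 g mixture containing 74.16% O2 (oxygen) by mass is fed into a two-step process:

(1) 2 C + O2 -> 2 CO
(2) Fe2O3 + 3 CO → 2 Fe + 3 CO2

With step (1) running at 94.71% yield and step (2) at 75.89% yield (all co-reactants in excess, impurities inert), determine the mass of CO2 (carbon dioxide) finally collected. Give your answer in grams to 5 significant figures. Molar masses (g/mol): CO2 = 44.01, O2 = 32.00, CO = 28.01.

Pure O2 = 633.08 × 0.7416 = 469.492 g.
n(O2) = 469.492 / 32.00 = 14.6716 mol.
Step 1 (O2:CO = 1:2): theoretical n(CO) = 29.3433 mol; at 94.71% yield, n(CO) = 27.7910 mol.
Step 2 (CO:CO2 = 3:3): theoretical n(CO2) = 27.7910 mol, so theoretical mass = 27.7910 × 44.01 = 1223.08 g.
At 75.89% yield, actual mass of CO2 = 1223.08 × 0.7589 = 928.197 g.

928.20 g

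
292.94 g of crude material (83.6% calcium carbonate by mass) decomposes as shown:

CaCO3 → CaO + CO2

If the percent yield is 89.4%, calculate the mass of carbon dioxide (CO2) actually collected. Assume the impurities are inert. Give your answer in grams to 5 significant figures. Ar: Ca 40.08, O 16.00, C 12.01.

96.268 g

Pure CaCO3 available = 292.94 g × 0.836 = 244.898 g.
M(CaCO3) = 40.08 + 12.01 + 3(16.00) = 100.09 g/mol.
M(CO2) = 12.01 + 2(16.00) = 44.01 g/mol.
n(CaCO3) = 244.898 g / 100.09 g/mol = 2.44678 mol.
From the equation the CaCO3:CO2 mole ratio is 1:1, so n(CO2) = 2.44678 × 1/1 = 2.44678 mol.
Mass of CO2 = 2.44678 mol × 44.01 g/mol = 107.683 g.
Actual mass collected = 107.683 g × 0.894 = 96.2683 g.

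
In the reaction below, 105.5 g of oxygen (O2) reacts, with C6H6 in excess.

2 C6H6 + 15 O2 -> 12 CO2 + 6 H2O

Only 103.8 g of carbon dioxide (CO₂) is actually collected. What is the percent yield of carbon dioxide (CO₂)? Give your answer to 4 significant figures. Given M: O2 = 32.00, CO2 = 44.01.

n(O2) = 105.50 g / 32.00 g/mol = 3.2969 mol.
From the equation the O2:CO2 mole ratio is 15:12, so n(CO2) = 3.2969 × 12/15 = 2.6375 mol.
Mass of CO2 = 2.6375 mol × 44.01 g/mol = 116.08 g.
This is the theoretical yield. Percent yield = 103.8 g / 116.08 g × 100% = 89.424%.

89.42 %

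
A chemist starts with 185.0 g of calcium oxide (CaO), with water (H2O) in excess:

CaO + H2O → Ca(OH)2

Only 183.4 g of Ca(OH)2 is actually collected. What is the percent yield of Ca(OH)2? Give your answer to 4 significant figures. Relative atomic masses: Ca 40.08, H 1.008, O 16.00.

75.03 %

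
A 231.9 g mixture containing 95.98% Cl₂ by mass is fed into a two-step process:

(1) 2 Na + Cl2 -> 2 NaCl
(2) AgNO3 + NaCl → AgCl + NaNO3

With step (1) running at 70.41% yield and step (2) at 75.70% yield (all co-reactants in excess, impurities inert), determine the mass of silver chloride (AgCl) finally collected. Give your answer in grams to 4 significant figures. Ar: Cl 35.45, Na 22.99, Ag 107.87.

Pure Cl2 = 231.9 × 0.9598 = 222.58 g.
M(Cl2) = 2(35.45) = 70.90 g/mol.
M(AgCl) = 107.87 + 35.45 = 143.32 g/mol.
n(Cl2) = 222.58 / 70.90 = 3.1393 mol.
Step 1 (Cl2:NaCl = 1:2): theoretical n(NaCl) = 6.2786 mol; at 70.41% yield, n(NaCl) = 4.4208 mol.
Step 2 (NaCl:AgCl = 1:1): theoretical n(AgCl) = 4.4208 mol, so theoretical mass = 4.4208 × 143.32 = 633.59 g.
At 75.70% yield, actual mass of AgCl = 633.59 × 0.7570 = 479.63 g.

479.6 g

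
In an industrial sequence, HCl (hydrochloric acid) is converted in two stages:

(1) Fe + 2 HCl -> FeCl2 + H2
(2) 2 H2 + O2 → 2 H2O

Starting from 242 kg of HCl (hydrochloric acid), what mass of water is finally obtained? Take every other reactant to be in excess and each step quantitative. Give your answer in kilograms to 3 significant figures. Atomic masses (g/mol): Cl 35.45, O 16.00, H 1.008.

59.8 kg

M(HCl) = 1.008 + 35.45 = 36.458 g/mol.
M(H2O) = 2(1.008) + 16.00 = 18.016 g/mol.
242 kg = 242000 g.
n(HCl) = 242000 / 36.458 = 6638 mol.
Step 1 gives a 2:1 ratio of HCl to H2, so n(H2) = 3319 mol.
In step 2 the H2:H2O ratio is 2:2, so n(H2O) = 3319 mol.
Mass of H2O = 3319 × 18.016 = 59790 g = 59.8 kg.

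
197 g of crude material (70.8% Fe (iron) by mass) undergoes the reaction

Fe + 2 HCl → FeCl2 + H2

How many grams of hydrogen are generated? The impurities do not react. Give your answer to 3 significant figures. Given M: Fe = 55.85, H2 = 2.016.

5.03 g

Mass of pure Fe = 197 g × 0.708 = 139.5 g.
n(Fe) = 139.5 g / 55.85 g/mol = 2.497 mol.
From the equation the Fe:H2 mole ratio is 1:1, so n(H2) = 2.497 × 1/1 = 2.497 mol.
Mass of H2 = 2.497 mol × 2.016 g/mol = 5.035 g.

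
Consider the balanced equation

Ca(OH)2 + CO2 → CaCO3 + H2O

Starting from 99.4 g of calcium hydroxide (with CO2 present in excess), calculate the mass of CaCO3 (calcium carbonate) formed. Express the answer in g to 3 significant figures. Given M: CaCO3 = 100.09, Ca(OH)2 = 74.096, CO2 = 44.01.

134 g

n(Ca(OH)2) = 99.40 g / 74.096 g/mol = 1.342 mol.
From the equation the Ca(OH)2:CaCO3 mole ratio is 1:1, so n(CaCO3) = 1.342 × 1/1 = 1.342 mol.
Mass of CaCO3 = 1.342 mol × 100.09 g/mol = 134.3 g.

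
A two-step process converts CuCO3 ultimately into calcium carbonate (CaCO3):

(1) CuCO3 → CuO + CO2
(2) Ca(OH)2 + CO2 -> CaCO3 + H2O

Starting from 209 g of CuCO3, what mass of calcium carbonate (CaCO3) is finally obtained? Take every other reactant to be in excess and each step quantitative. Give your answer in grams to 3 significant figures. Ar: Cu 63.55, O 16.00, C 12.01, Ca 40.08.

169 g

M(CuCO3) = 63.55 + 12.01 + 3(16.00) = 123.56 g/mol.
M(CaCO3) = 40.08 + 12.01 + 3(16.00) = 100.09 g/mol.
n(CuCO3) = 209.0 / 123.56 = 1.691 mol.
Step 1 gives a 1:1 ratio of CuCO3 to CO2, so n(CO2) = 1.691 mol.
In step 2 the CO2:CaCO3 ratio is 1:1, so n(CaCO3) = 1.691 mol.
Mass of CaCO3 = 1.691 × 100.09 = 169.3 g.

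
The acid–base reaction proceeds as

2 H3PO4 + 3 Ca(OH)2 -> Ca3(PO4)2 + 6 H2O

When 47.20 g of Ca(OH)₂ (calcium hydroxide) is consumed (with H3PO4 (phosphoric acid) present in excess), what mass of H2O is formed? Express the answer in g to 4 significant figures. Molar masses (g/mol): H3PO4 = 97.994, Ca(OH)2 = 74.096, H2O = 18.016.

22.95 g

n(Ca(OH)2) = 47.200 g / 74.096 g/mol = 0.63701 mol.
From the equation the Ca(OH)2:H2O mole ratio is 3:6, so n(H2O) = 0.63701 × 6/3 = 1.2740 mol.
Mass of H2O = 1.2740 mol × 18.016 g/mol = 22.953 g.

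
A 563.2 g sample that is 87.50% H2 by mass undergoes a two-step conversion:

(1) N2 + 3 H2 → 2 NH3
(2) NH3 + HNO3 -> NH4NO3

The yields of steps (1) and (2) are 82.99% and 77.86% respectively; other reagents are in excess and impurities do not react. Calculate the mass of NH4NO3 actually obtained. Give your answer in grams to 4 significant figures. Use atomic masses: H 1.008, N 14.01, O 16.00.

Pure H2 = 563.2 × 0.8750 = 492.80 g.
M(H2) = 2(1.008) = 2.016 g/mol.
M(NH4NO3) = 2(14.01) + 4(1.008) + 3(16.00) = 80.052 g/mol.
n(H2) = 492.80 / 2.016 = 244.44 mol.
Step 1 (H2:NH3 = 3:2): theoretical n(NH3) = 162.96 mol; at 82.99% yield, n(NH3) = 135.24 mol.
Step 2 (NH3:NH4NO3 = 1:1): theoretical n(NH4NO3) = 135.24 mol, so theoretical mass = 135.24 × 80.052 = 10826 g.
At 77.86% yield, actual mass of NH4NO3 = 10826 × 0.7786 = 8429.5 g.

8429 g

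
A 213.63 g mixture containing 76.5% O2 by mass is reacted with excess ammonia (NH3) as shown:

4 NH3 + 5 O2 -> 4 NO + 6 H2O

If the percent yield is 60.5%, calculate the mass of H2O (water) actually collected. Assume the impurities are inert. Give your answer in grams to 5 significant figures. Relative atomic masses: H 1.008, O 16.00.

Pure O2 available = 213.63 g × 0.765 = 163.427 g.
M(O2) = 2(16.00) = 32.00 g/mol.
M(H2O) = 2(1.008) + 16.00 = 18.016 g/mol.
n(O2) = 163.427 g / 32.00 g/mol = 5.10709 mol.
From the equation the O2:H2O mole ratio is 5:6, so n(H2O) = 5.10709 × 6/5 = 6.12851 mol.
Mass of H2O = 6.12851 mol × 18.016 g/mol = 110.411 g.
Actual mass collected = 110.411 g × 0.605 = 66.7988 g.

66.799 g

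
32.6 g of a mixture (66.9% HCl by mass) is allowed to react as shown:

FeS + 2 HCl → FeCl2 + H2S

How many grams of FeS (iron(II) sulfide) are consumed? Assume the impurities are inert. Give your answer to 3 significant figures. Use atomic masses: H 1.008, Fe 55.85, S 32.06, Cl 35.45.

Mass of pure HCl = 32.6 g × 0.669 = 21.81 g.
M(HCl) = 1.008 + 35.45 = 36.458 g/mol.
M(FeS) = 55.85 + 32.06 = 87.91 g/mol.
n(HCl) = 21.81 g / 36.458 g/mol = 0.5982 mol.
From the equation the HCl:FeS mole ratio is 2:1, so n(FeS) = 0.5982 × 1/2 = 0.2991 mol.
Mass of FeS = 0.2991 mol × 87.91 g/mol = 26.29 g.

26.3 g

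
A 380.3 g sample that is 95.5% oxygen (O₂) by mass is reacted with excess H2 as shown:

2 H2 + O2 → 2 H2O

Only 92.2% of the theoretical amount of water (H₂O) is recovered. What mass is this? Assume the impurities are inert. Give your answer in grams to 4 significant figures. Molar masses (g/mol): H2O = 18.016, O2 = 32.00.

377.1 g

Pure O2 available = 380.3 g × 0.955 = 363.19 g.
n(O2) = 363.19 g / 32.00 g/mol = 11.350 mol.
From the equation the O2:H2O mole ratio is 1:2, so n(H2O) = 11.350 × 2/1 = 22.699 mol.
Mass of H2O = 22.699 mol × 18.016 g/mol = 408.95 g.
Actual mass collected = 408.95 g × 0.922 = 377.05 g.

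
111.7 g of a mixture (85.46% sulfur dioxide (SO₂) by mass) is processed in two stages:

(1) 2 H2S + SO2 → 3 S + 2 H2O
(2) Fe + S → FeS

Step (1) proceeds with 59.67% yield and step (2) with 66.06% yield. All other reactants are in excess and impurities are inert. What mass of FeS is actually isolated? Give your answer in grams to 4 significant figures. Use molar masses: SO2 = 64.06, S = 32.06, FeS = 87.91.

154.9 g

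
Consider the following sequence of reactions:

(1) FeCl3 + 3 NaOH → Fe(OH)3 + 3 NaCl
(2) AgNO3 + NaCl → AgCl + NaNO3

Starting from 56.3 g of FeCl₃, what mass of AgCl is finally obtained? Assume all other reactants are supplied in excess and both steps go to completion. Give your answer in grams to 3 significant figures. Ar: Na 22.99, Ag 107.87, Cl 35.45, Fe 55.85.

149 g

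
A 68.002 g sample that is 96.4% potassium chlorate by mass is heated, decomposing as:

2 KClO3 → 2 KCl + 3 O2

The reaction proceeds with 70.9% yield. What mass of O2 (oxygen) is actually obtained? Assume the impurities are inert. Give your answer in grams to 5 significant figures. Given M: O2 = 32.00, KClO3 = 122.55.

18.204 g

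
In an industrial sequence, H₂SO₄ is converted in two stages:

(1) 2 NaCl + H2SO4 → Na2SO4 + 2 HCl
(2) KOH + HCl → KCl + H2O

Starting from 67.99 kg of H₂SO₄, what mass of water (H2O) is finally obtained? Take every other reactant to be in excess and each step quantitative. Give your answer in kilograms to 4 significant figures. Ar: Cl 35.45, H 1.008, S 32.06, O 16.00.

24.98 kg

M(H2SO4) = 2(1.008) + 32.06 + 4(16.00) = 98.076 g/mol.
M(H2O) = 2(1.008) + 16.00 = 18.016 g/mol.
67.99 kg = 67990 g.
n(H2SO4) = 67990 / 98.076 = 693.24 mol.
Step 1 gives a 1:2 ratio of H2SO4 to HCl, so n(HCl) = 1386.5 mol.
In step 2 the HCl:H2O ratio is 1:1, so n(H2O) = 1386.5 mol.
Mass of H2O = 1386.5 × 18.016 = 24979 g = 24.98 kg.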